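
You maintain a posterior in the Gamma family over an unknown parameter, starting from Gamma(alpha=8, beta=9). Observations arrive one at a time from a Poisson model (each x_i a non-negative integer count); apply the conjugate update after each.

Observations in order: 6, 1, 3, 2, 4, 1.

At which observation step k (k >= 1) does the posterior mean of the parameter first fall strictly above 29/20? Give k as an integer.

k = 3

obs 1: x=6 → posterior Gamma(14, 10)
obs 2: x=1 → posterior Gamma(15, 11)
obs 3: x=3 → posterior Gamma(18, 12)
obs 4: x=2 → posterior Gamma(20, 13)
obs 5: x=4 → posterior Gamma(24, 14)
obs 6: x=1 → posterior Gamma(25, 15)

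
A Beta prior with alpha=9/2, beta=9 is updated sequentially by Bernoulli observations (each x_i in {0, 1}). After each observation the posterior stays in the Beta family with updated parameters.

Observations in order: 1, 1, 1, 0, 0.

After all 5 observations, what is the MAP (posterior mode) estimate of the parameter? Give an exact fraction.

13/33

obs 1: x=1 → posterior Beta(11/2, 9)
obs 2: x=1 → posterior Beta(13/2, 9)
obs 3: x=1 → posterior Beta(15/2, 9)
obs 4: x=0 → posterior Beta(15/2, 10)
obs 5: x=0 → posterior Beta(15/2, 11)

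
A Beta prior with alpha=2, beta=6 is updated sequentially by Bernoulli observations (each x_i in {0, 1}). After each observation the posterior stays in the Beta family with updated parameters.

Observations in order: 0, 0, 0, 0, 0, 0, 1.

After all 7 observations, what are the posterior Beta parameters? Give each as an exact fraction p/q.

alpha=3, beta=12

obs 1: x=0 → posterior Beta(2, 7)
obs 2: x=0 → posterior Beta(2, 8)
obs 3: x=0 → posterior Beta(2, 9)
obs 4: x=0 → posterior Beta(2, 10)
obs 5: x=0 → posterior Beta(2, 11)
obs 6: x=0 → posterior Beta(2, 12)
obs 7: x=1 → posterior Beta(3, 12)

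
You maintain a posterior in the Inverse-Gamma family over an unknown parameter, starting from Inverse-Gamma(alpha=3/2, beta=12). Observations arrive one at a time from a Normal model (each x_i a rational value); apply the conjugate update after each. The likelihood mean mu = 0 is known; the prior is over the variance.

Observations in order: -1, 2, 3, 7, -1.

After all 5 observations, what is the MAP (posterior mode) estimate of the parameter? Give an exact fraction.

44/5

obs 1: x=-1 → posterior Inverse-Gamma(2, 25/2)
obs 2: x=2 → posterior Inverse-Gamma(5/2, 29/2)
obs 3: x=3 → posterior Inverse-Gamma(3, 19)
obs 4: x=7 → posterior Inverse-Gamma(7/2, 87/2)
obs 5: x=-1 → posterior Inverse-Gamma(4, 44)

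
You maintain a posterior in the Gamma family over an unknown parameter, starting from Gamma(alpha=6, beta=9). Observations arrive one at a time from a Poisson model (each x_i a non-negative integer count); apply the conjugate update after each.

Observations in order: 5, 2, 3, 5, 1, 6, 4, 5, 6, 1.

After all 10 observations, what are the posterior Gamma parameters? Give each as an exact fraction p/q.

alpha=44, beta=19

obs 1: x=5 → posterior Gamma(11, 10)
obs 2: x=2 → posterior Gamma(13, 11)
obs 3: x=3 → posterior Gamma(16, 12)
obs 4: x=5 → posterior Gamma(21, 13)
obs 5: x=1 → posterior Gamma(22, 14)
obs 6: x=6 → posterior Gamma(28, 15)
obs 7: x=4 → posterior Gamma(32, 16)
obs 8: x=5 → posterior Gamma(37, 17)
obs 9: x=6 → posterior Gamma(43, 18)
obs 10: x=1 → posterior Gamma(44, 19)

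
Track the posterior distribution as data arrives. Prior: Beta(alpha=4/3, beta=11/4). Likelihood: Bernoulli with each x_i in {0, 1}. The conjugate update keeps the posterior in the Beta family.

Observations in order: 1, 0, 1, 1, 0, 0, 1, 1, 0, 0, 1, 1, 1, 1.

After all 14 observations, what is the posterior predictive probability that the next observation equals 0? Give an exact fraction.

3/7

obs 1: x=1 → posterior Beta(7/3, 11/4)
obs 2: x=0 → posterior Beta(7/3, 15/4)
obs 3: x=1 → posterior Beta(10/3, 15/4)
obs 4: x=1 → posterior Beta(13/3, 15/4)
obs 5: x=0 → posterior Beta(13/3, 19/4)
obs 6: x=0 → posterior Beta(13/3, 23/4)
obs 7: x=1 → posterior Beta(16/3, 23/4)
obs 8: x=1 → posterior Beta(19/3, 23/4)
obs 9: x=0 → posterior Beta(19/3, 27/4)
obs 10: x=0 → posterior Beta(19/3, 31/4)
obs 11: x=1 → posterior Beta(22/3, 31/4)
obs 12: x=1 → posterior Beta(25/3, 31/4)
obs 13: x=1 → posterior Beta(28/3, 31/4)
obs 14: x=1 → posterior Beta(31/3, 31/4)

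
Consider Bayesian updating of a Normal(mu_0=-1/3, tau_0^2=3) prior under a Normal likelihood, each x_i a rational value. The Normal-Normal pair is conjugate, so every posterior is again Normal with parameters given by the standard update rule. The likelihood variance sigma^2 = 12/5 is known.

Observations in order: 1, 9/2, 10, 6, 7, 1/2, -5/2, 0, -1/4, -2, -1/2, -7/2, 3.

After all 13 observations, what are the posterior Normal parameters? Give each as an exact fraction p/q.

obs 1: x=1 → posterior Normal(11/27, 4/3)
obs 2: x=9/2 → posterior Normal(157/84, 6/7)
obs 3: x=10 → posterior Normal(457/114, 12/19)
obs 4: x=6 → posterior Normal(637/144, 1/2)
obs 5: x=7 → posterior Normal(847/174, 12/29)
obs 6: x=1/2 → posterior Normal(431/102, 6/17)
obs 7: x=-5/2 → posterior Normal(787/234, 4/13)
obs 8: x=0 → posterior Normal(787/264, 3/11)
obs 9: x=-1/4 → posterior Normal(1559/588, 12/49)
obs 10: x=-2 → posterior Normal(1439/648, 2/9)
obs 11: x=-1/2 → posterior Normal(1409/708, 12/59)
obs 12: x=-7/2 → posterior Normal(1199/768, 3/16)
obs 13: x=3 → posterior Normal(1379/828, 4/23)

mu_0=1379/828, tau_0^2=4/23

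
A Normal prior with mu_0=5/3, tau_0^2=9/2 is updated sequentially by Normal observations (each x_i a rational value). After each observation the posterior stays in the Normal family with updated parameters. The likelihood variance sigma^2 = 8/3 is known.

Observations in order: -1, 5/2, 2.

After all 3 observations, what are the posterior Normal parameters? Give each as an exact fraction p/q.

mu_0=727/582, tau_0^2=72/97

obs 1: x=-1 → posterior Normal(-1/129, 72/43)
obs 2: x=5/2 → posterior Normal(403/420, 36/35)
obs 3: x=2 → posterior Normal(727/582, 72/97)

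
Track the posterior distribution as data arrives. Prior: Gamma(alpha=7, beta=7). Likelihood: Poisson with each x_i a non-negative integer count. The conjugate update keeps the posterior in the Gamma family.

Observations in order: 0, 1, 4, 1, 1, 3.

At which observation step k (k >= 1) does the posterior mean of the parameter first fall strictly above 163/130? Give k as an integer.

obs 1: x=0 → posterior Gamma(7, 8)
obs 2: x=1 → posterior Gamma(8, 9)
obs 3: x=4 → posterior Gamma(12, 10)
obs 4: x=1 → posterior Gamma(13, 11)
obs 5: x=1 → posterior Gamma(14, 12)
obs 6: x=3 → posterior Gamma(17, 13)

k = 6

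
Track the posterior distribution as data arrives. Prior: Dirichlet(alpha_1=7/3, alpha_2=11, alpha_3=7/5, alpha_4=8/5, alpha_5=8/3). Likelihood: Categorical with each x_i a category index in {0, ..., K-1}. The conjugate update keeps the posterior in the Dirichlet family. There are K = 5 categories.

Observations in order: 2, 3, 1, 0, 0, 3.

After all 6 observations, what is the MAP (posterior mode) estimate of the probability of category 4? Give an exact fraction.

1/12

obs 1: x=2 → posterior Dirichlet(7/3, 11, 12/5, 8/5, 8/3)
obs 2: x=3 → posterior Dirichlet(7/3, 11, 12/5, 13/5, 8/3)
obs 3: x=1 → posterior Dirichlet(7/3, 12, 12/5, 13/5, 8/3)
obs 4: x=0 → posterior Dirichlet(10/3, 12, 12/5, 13/5, 8/3)
obs 5: x=0 → posterior Dirichlet(13/3, 12, 12/5, 13/5, 8/3)
obs 6: x=3 → posterior Dirichlet(13/3, 12, 12/5, 18/5, 8/3)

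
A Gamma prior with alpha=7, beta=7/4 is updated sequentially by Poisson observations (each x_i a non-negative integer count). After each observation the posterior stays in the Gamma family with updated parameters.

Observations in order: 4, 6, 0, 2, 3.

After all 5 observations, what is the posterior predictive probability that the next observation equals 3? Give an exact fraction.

4003071006108698074913752256661932544/19232792489931358333837313998767870751

obs 1: x=4 → posterior Gamma(11, 11/4)
obs 2: x=6 → posterior Gamma(17, 15/4)
obs 3: x=0 → posterior Gamma(17, 19/4)
obs 4: x=2 → posterior Gamma(19, 23/4)
obs 5: x=3 → posterior Gamma(22, 27/4)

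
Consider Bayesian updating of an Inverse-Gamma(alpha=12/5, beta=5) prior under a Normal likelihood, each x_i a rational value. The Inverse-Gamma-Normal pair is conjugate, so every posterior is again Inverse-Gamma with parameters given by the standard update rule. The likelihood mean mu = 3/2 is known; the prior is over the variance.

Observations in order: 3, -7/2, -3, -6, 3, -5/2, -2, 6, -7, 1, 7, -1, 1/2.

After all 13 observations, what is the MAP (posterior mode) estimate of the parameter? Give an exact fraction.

305/22

obs 1: x=3 → posterior Inverse-Gamma(29/10, 49/8)
obs 2: x=-7/2 → posterior Inverse-Gamma(17/5, 149/8)
obs 3: x=-3 → posterior Inverse-Gamma(39/10, 115/4)
obs 4: x=-6 → posterior Inverse-Gamma(22/5, 455/8)
obs 5: x=3 → posterior Inverse-Gamma(49/10, 58)
obs 6: x=-5/2 → posterior Inverse-Gamma(27/5, 66)
obs 7: x=-2 → posterior Inverse-Gamma(59/10, 577/8)
obs 8: x=6 → posterior Inverse-Gamma(32/5, 329/4)
obs 9: x=-7 → posterior Inverse-Gamma(69/10, 947/8)
obs 10: x=1 → posterior Inverse-Gamma(37/5, 237/2)
obs 11: x=7 → posterior Inverse-Gamma(79/10, 1069/8)
obs 12: x=-1 → posterior Inverse-Gamma(42/5, 547/4)
obs 13: x=1/2 → posterior Inverse-Gamma(89/10, 549/4)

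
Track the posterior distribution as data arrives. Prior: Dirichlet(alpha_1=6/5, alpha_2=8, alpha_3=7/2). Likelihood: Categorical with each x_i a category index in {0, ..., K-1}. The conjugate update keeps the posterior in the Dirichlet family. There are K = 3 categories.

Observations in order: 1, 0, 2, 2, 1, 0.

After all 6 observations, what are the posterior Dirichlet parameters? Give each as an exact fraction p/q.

alpha_1=16/5, alpha_2=10, alpha_3=11/2

obs 1: x=1 → posterior Dirichlet(6/5, 9, 7/2)
obs 2: x=0 → posterior Dirichlet(11/5, 9, 7/2)
obs 3: x=2 → posterior Dirichlet(11/5, 9, 9/2)
obs 4: x=2 → posterior Dirichlet(11/5, 9, 11/2)
obs 5: x=1 → posterior Dirichlet(11/5, 10, 11/2)
obs 6: x=0 → posterior Dirichlet(16/5, 10, 11/2)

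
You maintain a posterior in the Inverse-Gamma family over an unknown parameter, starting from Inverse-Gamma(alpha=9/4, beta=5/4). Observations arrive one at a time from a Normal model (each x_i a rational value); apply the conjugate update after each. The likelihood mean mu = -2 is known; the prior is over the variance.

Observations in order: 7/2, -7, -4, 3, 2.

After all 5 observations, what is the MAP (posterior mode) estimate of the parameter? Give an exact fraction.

obs 1: x=7/2 → posterior Inverse-Gamma(11/4, 131/8)
obs 2: x=-7 → posterior Inverse-Gamma(13/4, 231/8)
obs 3: x=-4 → posterior Inverse-Gamma(15/4, 247/8)
obs 4: x=3 → posterior Inverse-Gamma(17/4, 347/8)
obs 5: x=2 → posterior Inverse-Gamma(19/4, 411/8)

411/46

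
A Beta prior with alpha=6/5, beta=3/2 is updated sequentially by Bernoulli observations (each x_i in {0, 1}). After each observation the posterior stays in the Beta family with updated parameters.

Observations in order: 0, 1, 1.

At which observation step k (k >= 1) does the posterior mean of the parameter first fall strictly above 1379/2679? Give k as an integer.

obs 1: x=0 → posterior Beta(6/5, 5/2)
obs 2: x=1 → posterior Beta(11/5, 5/2)
obs 3: x=1 → posterior Beta(16/5, 5/2)

k = 3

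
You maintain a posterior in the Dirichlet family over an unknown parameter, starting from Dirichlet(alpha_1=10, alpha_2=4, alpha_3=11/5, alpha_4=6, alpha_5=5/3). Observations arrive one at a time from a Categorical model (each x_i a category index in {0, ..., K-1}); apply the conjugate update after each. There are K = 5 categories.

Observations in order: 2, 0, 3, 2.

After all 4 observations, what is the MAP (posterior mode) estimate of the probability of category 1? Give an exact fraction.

45/343

obs 1: x=2 → posterior Dirichlet(10, 4, 16/5, 6, 5/3)
obs 2: x=0 → posterior Dirichlet(11, 4, 16/5, 6, 5/3)
obs 3: x=3 → posterior Dirichlet(11, 4, 16/5, 7, 5/3)
obs 4: x=2 → posterior Dirichlet(11, 4, 21/5, 7, 5/3)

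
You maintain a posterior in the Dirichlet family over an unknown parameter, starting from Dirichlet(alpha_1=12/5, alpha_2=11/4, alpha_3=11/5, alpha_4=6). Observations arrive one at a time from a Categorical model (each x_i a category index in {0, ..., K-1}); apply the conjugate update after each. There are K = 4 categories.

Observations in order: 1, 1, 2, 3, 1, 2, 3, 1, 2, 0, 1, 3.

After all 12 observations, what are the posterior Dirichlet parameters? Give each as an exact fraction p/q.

obs 1: x=1 → posterior Dirichlet(12/5, 15/4, 11/5, 6)
obs 2: x=1 → posterior Dirichlet(12/5, 19/4, 11/5, 6)
obs 3: x=2 → posterior Dirichlet(12/5, 19/4, 16/5, 6)
obs 4: x=3 → posterior Dirichlet(12/5, 19/4, 16/5, 7)
obs 5: x=1 → posterior Dirichlet(12/5, 23/4, 16/5, 7)
obs 6: x=2 → posterior Dirichlet(12/5, 23/4, 21/5, 7)
obs 7: x=3 → posterior Dirichlet(12/5, 23/4, 21/5, 8)
obs 8: x=1 → posterior Dirichlet(12/5, 27/4, 21/5, 8)
obs 9: x=2 → posterior Dirichlet(12/5, 27/4, 26/5, 8)
obs 10: x=0 → posterior Dirichlet(17/5, 27/4, 26/5, 8)
obs 11: x=1 → posterior Dirichlet(17/5, 31/4, 26/5, 8)
obs 12: x=3 → posterior Dirichlet(17/5, 31/4, 26/5, 9)

alpha_1=17/5, alpha_2=31/4, alpha_3=26/5, alpha_4=9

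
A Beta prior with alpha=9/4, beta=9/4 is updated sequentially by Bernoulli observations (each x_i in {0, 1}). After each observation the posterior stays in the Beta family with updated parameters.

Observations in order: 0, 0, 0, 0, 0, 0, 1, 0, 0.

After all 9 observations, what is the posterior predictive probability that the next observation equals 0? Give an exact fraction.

obs 1: x=0 → posterior Beta(9/4, 13/4)
obs 2: x=0 → posterior Beta(9/4, 17/4)
obs 3: x=0 → posterior Beta(9/4, 21/4)
obs 4: x=0 → posterior Beta(9/4, 25/4)
obs 5: x=0 → posterior Beta(9/4, 29/4)
obs 6: x=0 → posterior Beta(9/4, 33/4)
obs 7: x=1 → posterior Beta(13/4, 33/4)
obs 8: x=0 → posterior Beta(13/4, 37/4)
obs 9: x=0 → posterior Beta(13/4, 41/4)

41/54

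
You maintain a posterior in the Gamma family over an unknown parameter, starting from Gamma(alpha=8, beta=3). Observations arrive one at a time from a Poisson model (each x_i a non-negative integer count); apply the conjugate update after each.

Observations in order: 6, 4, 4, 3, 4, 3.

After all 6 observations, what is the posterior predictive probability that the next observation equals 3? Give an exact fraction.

642098874394699834631017779695547/3125000000000000000000000000000000

obs 1: x=6 → posterior Gamma(14, 4)
obs 2: x=4 → posterior Gamma(18, 5)
obs 3: x=4 → posterior Gamma(22, 6)
obs 4: x=3 → posterior Gamma(25, 7)
obs 5: x=4 → posterior Gamma(29, 8)
obs 6: x=3 → posterior Gamma(32, 9)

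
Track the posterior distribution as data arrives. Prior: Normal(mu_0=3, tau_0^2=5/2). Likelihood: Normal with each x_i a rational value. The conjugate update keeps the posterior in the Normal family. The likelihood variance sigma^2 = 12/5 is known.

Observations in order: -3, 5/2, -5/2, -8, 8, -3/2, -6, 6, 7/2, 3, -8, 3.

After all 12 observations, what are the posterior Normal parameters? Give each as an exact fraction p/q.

obs 1: x=-3 → posterior Normal(-3/49, 60/49)
obs 2: x=5/2 → posterior Normal(119/148, 30/37)
obs 3: x=-5/2 → posterior Normal(-1/33, 20/33)
obs 4: x=-8 → posterior Normal(-203/124, 15/31)
obs 5: x=8 → posterior Normal(-3/149, 60/149)
obs 6: x=-3/2 → posterior Normal(-27/116, 10/29)
obs 7: x=-6 → posterior Normal(-381/398, 60/199)
obs 8: x=6 → posterior Normal(-81/448, 15/56)
obs 9: x=7/2 → posterior Normal(47/249, 20/83)
obs 10: x=3 → posterior Normal(61/137, 30/137)
obs 11: x=-8 → posterior Normal(-6/23, 60/299)
obs 12: x=3 → posterior Normal(-1/108, 5/27)

mu_0=-1/108, tau_0^2=5/27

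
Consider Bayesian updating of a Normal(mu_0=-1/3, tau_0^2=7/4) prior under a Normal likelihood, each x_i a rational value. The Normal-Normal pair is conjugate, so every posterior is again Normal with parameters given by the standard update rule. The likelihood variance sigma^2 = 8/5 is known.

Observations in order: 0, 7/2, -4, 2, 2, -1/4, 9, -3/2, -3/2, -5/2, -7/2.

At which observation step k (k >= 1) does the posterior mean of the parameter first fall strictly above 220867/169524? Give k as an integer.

obs 1: x=0 → posterior Normal(-32/201, 56/67)
obs 2: x=7/2 → posterior Normal(671/612, 28/51)
obs 3: x=-4 → posterior Normal(-169/822, 56/137)
obs 4: x=2 → posterior Normal(251/1032, 14/43)
obs 5: x=2 → posterior Normal(671/1242, 56/207)
obs 6: x=-1/4 → posterior Normal(1237/2904, 28/121)
obs 7: x=9 → posterior Normal(5017/3324, 56/277)
obs 8: x=-3/2 → posterior Normal(4387/3744, 7/39)
obs 9: x=-3/2 → posterior Normal(3757/4164, 56/347)
obs 10: x=-5/2 → posterior Normal(2707/4584, 28/191)
obs 11: x=-7/2 → posterior Normal(1237/5004, 56/417)

k = 7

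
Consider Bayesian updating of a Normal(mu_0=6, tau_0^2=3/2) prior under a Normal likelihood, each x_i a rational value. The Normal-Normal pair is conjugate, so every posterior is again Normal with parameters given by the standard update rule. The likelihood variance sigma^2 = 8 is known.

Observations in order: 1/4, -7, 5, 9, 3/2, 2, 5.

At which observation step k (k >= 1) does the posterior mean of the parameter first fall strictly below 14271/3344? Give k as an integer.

k = 2

obs 1: x=1/4 → posterior Normal(387/76, 24/19)
obs 2: x=-7 → posterior Normal(303/88, 12/11)
obs 3: x=5 → posterior Normal(363/100, 24/25)
obs 4: x=9 → posterior Normal(471/112, 6/7)
obs 5: x=3/2 → posterior Normal(489/124, 24/31)
obs 6: x=2 → posterior Normal(513/136, 12/17)
obs 7: x=5 → posterior Normal(573/148, 24/37)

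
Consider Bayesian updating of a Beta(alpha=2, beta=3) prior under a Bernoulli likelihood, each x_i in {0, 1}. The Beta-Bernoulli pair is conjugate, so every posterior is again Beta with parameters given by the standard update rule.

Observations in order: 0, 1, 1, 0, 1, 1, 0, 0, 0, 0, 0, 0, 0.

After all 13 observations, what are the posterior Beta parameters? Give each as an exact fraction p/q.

obs 1: x=0 → posterior Beta(2, 4)
obs 2: x=1 → posterior Beta(3, 4)
obs 3: x=1 → posterior Beta(4, 4)
obs 4: x=0 → posterior Beta(4, 5)
obs 5: x=1 → posterior Beta(5, 5)
obs 6: x=1 → posterior Beta(6, 5)
obs 7: x=0 → posterior Beta(6, 6)
obs 8: x=0 → posterior Beta(6, 7)
obs 9: x=0 → posterior Beta(6, 8)
obs 10: x=0 → posterior Beta(6, 9)
obs 11: x=0 → posterior Beta(6, 10)
obs 12: x=0 → posterior Beta(6, 11)
obs 13: x=0 → posterior Beta(6, 12)

alpha=6, beta=12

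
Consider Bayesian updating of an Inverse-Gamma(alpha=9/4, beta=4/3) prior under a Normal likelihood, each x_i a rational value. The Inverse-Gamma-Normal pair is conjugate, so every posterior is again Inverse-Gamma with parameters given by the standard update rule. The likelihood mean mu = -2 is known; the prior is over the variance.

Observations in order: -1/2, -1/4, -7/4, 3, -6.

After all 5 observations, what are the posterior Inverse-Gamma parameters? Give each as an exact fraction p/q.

obs 1: x=-1/2 → posterior Inverse-Gamma(11/4, 59/24)
obs 2: x=-1/4 → posterior Inverse-Gamma(13/4, 383/96)
obs 3: x=-7/4 → posterior Inverse-Gamma(15/4, 193/48)
obs 4: x=3 → posterior Inverse-Gamma(17/4, 793/48)
obs 5: x=-6 → posterior Inverse-Gamma(19/4, 1177/48)

alpha=19/4, beta=1177/48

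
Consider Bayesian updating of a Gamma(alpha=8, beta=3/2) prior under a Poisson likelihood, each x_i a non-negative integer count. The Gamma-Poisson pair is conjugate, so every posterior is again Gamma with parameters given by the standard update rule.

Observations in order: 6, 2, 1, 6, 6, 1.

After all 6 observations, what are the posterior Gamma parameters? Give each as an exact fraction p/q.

obs 1: x=6 → posterior Gamma(14, 5/2)
obs 2: x=2 → posterior Gamma(16, 7/2)
obs 3: x=1 → posterior Gamma(17, 9/2)
obs 4: x=6 → posterior Gamma(23, 11/2)
obs 5: x=6 → posterior Gamma(29, 13/2)
obs 6: x=1 → posterior Gamma(30, 15/2)

alpha=30, beta=15/2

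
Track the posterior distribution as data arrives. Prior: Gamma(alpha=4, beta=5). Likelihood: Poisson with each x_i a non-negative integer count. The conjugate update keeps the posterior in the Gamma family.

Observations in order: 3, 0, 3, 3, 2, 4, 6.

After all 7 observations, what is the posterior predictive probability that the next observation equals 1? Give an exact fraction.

obs 1: x=3 → posterior Gamma(7, 6)
obs 2: x=0 → posterior Gamma(7, 7)
obs 3: x=3 → posterior Gamma(10, 8)
obs 4: x=3 → posterior Gamma(13, 9)
obs 5: x=2 → posterior Gamma(15, 10)
obs 6: x=4 → posterior Gamma(19, 11)
obs 7: x=6 → posterior Gamma(25, 12)

23849054161017253240032460800/91733330193268616658399616009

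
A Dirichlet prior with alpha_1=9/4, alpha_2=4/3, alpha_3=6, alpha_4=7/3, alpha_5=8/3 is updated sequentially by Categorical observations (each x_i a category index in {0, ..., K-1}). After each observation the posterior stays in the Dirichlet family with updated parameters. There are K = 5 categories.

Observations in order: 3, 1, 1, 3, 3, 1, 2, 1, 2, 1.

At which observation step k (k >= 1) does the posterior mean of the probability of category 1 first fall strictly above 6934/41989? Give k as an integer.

k = 3

obs 1: x=3 → posterior Dirichlet(9/4, 4/3, 6, 10/3, 8/3)
obs 2: x=1 → posterior Dirichlet(9/4, 7/3, 6, 10/3, 8/3)
obs 3: x=1 → posterior Dirichlet(9/4, 10/3, 6, 10/3, 8/3)
obs 4: x=3 → posterior Dirichlet(9/4, 10/3, 6, 13/3, 8/3)
obs 5: x=3 → posterior Dirichlet(9/4, 10/3, 6, 16/3, 8/3)
obs 6: x=1 → posterior Dirichlet(9/4, 13/3, 6, 16/3, 8/3)
obs 7: x=2 → posterior Dirichlet(9/4, 13/3, 7, 16/3, 8/3)
obs 8: x=1 → posterior Dirichlet(9/4, 16/3, 7, 16/3, 8/3)
obs 9: x=2 → posterior Dirichlet(9/4, 16/3, 8, 16/3, 8/3)
obs 10: x=1 → posterior Dirichlet(9/4, 19/3, 8, 16/3, 8/3)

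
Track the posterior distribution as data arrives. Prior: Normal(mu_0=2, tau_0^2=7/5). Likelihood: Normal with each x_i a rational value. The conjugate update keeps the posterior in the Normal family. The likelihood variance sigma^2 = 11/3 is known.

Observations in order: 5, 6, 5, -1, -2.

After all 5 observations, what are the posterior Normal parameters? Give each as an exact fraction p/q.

mu_0=383/160, tau_0^2=77/160

obs 1: x=5 → posterior Normal(215/76, 77/76)
obs 2: x=6 → posterior Normal(341/97, 77/97)
obs 3: x=5 → posterior Normal(223/59, 77/118)
obs 4: x=-1 → posterior Normal(425/139, 77/139)
obs 5: x=-2 → posterior Normal(383/160, 77/160)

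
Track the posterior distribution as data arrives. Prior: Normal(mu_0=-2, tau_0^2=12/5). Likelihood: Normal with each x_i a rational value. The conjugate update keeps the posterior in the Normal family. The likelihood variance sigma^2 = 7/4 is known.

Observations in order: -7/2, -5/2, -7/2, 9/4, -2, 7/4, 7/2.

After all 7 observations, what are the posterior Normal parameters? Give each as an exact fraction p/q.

mu_0=-262/371, tau_0^2=12/53

obs 1: x=-7/2 → posterior Normal(-238/83, 84/83)
obs 2: x=-5/2 → posterior Normal(-358/131, 84/131)
obs 3: x=-7/2 → posterior Normal(-526/179, 84/179)
obs 4: x=9/4 → posterior Normal(-418/227, 84/227)
obs 5: x=-2 → posterior Normal(-514/275, 84/275)
obs 6: x=7/4 → posterior Normal(-430/323, 84/323)
obs 7: x=7/2 → posterior Normal(-262/371, 12/53)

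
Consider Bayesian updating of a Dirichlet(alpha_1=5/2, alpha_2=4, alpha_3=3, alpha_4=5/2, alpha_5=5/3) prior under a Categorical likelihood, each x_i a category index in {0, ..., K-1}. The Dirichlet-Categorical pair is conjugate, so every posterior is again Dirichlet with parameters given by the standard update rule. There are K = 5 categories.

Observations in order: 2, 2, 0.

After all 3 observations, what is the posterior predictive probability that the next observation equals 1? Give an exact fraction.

6/25

obs 1: x=2 → posterior Dirichlet(5/2, 4, 4, 5/2, 5/3)
obs 2: x=2 → posterior Dirichlet(5/2, 4, 5, 5/2, 5/3)
obs 3: x=0 → posterior Dirichlet(7/2, 4, 5, 5/2, 5/3)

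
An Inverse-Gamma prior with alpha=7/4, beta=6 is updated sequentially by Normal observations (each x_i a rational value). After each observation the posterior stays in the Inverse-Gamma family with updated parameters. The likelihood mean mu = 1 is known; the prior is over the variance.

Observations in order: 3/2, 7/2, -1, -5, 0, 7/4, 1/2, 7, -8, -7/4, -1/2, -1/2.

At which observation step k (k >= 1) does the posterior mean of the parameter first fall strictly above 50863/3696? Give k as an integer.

k = 9

obs 1: x=3/2 → posterior Inverse-Gamma(9/4, 49/8)
obs 2: x=7/2 → posterior Inverse-Gamma(11/4, 37/4)
obs 3: x=-1 → posterior Inverse-Gamma(13/4, 45/4)
obs 4: x=-5 → posterior Inverse-Gamma(15/4, 117/4)
obs 5: x=0 → posterior Inverse-Gamma(17/4, 119/4)
obs 6: x=7/4 → posterior Inverse-Gamma(19/4, 961/32)
obs 7: x=1/2 → posterior Inverse-Gamma(21/4, 965/32)
obs 8: x=7 → posterior Inverse-Gamma(23/4, 1541/32)
obs 9: x=-8 → posterior Inverse-Gamma(25/4, 2837/32)
obs 10: x=-7/4 → posterior Inverse-Gamma(27/4, 1479/16)
obs 11: x=-1/2 → posterior Inverse-Gamma(29/4, 1497/16)
obs 12: x=-1/2 → posterior Inverse-Gamma(31/4, 1515/16)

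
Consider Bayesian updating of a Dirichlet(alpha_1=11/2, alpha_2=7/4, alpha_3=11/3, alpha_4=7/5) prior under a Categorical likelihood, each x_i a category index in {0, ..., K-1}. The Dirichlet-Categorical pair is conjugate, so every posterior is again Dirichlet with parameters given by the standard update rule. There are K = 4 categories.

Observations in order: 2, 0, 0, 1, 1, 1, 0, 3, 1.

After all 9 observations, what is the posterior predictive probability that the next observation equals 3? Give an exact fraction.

obs 1: x=2 → posterior Dirichlet(11/2, 7/4, 14/3, 7/5)
obs 2: x=0 → posterior Dirichlet(13/2, 7/4, 14/3, 7/5)
obs 3: x=0 → posterior Dirichlet(15/2, 7/4, 14/3, 7/5)
obs 4: x=1 → posterior Dirichlet(15/2, 11/4, 14/3, 7/5)
obs 5: x=1 → posterior Dirichlet(15/2, 15/4, 14/3, 7/5)
obs 6: x=1 → posterior Dirichlet(15/2, 19/4, 14/3, 7/5)
obs 7: x=0 → posterior Dirichlet(17/2, 19/4, 14/3, 7/5)
obs 8: x=3 → posterior Dirichlet(17/2, 19/4, 14/3, 12/5)
obs 9: x=1 → posterior Dirichlet(17/2, 23/4, 14/3, 12/5)

144/1279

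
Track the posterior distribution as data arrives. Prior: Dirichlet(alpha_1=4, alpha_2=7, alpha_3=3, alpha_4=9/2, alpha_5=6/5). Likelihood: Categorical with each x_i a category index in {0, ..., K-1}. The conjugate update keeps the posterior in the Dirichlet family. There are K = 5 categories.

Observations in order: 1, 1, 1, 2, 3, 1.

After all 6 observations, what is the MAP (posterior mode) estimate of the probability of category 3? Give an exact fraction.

5/23

obs 1: x=1 → posterior Dirichlet(4, 8, 3, 9/2, 6/5)
obs 2: x=1 → posterior Dirichlet(4, 9, 3, 9/2, 6/5)
obs 3: x=1 → posterior Dirichlet(4, 10, 3, 9/2, 6/5)
obs 4: x=2 → posterior Dirichlet(4, 10, 4, 9/2, 6/5)
obs 5: x=3 → posterior Dirichlet(4, 10, 4, 11/2, 6/5)
obs 6: x=1 → posterior Dirichlet(4, 11, 4, 11/2, 6/5)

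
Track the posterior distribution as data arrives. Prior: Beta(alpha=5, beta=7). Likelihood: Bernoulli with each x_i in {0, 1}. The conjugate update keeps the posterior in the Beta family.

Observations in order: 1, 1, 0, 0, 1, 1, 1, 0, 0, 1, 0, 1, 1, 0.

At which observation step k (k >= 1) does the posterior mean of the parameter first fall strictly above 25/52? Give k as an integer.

k = 2

obs 1: x=1 → posterior Beta(6, 7)
obs 2: x=1 → posterior Beta(7, 7)
obs 3: x=0 → posterior Beta(7, 8)
obs 4: x=0 → posterior Beta(7, 9)
obs 5: x=1 → posterior Beta(8, 9)
obs 6: x=1 → posterior Beta(9, 9)
obs 7: x=1 → posterior Beta(10, 9)
obs 8: x=0 → posterior Beta(10, 10)
obs 9: x=0 → posterior Beta(10, 11)
obs 10: x=1 → posterior Beta(11, 11)
obs 11: x=0 → posterior Beta(11, 12)
obs 12: x=1 → posterior Beta(12, 12)
obs 13: x=1 → posterior Beta(13, 12)
obs 14: x=0 → posterior Beta(13, 13)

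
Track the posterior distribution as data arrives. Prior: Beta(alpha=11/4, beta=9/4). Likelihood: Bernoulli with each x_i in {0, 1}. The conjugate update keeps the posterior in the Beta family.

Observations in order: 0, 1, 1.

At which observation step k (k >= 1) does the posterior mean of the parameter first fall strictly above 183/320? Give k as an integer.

obs 1: x=0 → posterior Beta(11/4, 13/4)
obs 2: x=1 → posterior Beta(15/4, 13/4)
obs 3: x=1 → posterior Beta(19/4, 13/4)

k = 3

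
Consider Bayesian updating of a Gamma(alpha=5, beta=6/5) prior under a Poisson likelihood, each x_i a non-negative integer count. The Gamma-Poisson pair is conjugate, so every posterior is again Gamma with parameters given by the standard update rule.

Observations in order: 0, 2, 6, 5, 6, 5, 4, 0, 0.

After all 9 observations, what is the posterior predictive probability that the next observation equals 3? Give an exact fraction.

obs 1: x=0 → posterior Gamma(5, 11/5)
obs 2: x=2 → posterior Gamma(7, 16/5)
obs 3: x=6 → posterior Gamma(13, 21/5)
obs 4: x=5 → posterior Gamma(18, 26/5)
obs 5: x=6 → posterior Gamma(24, 31/5)
obs 6: x=5 → posterior Gamma(29, 36/5)
obs 7: x=4 → posterior Gamma(33, 41/5)
obs 8: x=0 → posterior Gamma(33, 46/5)
obs 9: x=0 → posterior Gamma(33, 51/5)

26153958790918797060091549823098199745629463717984706967960625/122933694112830178127493753050153515118191115768724755115409408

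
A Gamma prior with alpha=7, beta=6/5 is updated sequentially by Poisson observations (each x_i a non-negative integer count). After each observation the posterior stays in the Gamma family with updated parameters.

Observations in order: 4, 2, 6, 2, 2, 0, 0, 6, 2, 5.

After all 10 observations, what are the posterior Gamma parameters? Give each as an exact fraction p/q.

obs 1: x=4 → posterior Gamma(11, 11/5)
obs 2: x=2 → posterior Gamma(13, 16/5)
obs 3: x=6 → posterior Gamma(19, 21/5)
obs 4: x=2 → posterior Gamma(21, 26/5)
obs 5: x=2 → posterior Gamma(23, 31/5)
obs 6: x=0 → posterior Gamma(23, 36/5)
obs 7: x=0 → posterior Gamma(23, 41/5)
obs 8: x=6 → posterior Gamma(29, 46/5)
obs 9: x=2 → posterior Gamma(31, 51/5)
obs 10: x=5 → posterior Gamma(36, 56/5)

alpha=36, beta=56/5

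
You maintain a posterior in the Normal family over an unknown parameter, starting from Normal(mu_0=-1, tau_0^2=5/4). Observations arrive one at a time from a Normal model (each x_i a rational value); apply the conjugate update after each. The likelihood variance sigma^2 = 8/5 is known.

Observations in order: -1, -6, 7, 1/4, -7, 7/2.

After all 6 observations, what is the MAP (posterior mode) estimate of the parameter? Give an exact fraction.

-453/728

obs 1: x=-1 → posterior Normal(-1, 40/57)
obs 2: x=-6 → posterior Normal(-207/82, 20/41)
obs 3: x=7 → posterior Normal(-32/107, 40/107)
obs 4: x=1/4 → posterior Normal(-103/528, 10/33)
obs 5: x=-7 → posterior Normal(-803/628, 40/157)
obs 6: x=7/2 → posterior Normal(-453/728, 20/91)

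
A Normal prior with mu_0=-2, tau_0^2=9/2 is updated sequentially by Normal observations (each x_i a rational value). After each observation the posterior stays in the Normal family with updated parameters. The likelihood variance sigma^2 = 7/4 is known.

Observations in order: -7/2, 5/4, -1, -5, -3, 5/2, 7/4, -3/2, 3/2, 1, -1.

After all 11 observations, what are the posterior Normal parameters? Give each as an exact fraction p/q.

obs 1: x=-7/2 → posterior Normal(-77/25, 63/50)
obs 2: x=5/4 → posterior Normal(-109/86, 63/86)
obs 3: x=-1 → posterior Normal(-145/122, 63/122)
obs 4: x=-5 → posterior Normal(-325/158, 63/158)
obs 5: x=-3 → posterior Normal(-433/194, 63/194)
obs 6: x=5/2 → posterior Normal(-343/230, 63/230)
obs 7: x=7/4 → posterior Normal(-20/19, 9/38)
obs 8: x=-3/2 → posterior Normal(-167/151, 63/302)
obs 9: x=3/2 → posterior Normal(-140/169, 63/338)
obs 10: x=1 → posterior Normal(-122/187, 63/374)
obs 11: x=-1 → posterior Normal(-28/41, 63/410)

mu_0=-28/41, tau_0^2=63/410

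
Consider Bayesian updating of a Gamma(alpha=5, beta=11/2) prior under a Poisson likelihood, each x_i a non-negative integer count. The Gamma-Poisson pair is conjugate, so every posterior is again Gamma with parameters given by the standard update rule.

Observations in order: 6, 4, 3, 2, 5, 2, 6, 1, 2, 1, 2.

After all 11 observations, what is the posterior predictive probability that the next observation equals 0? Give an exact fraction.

obs 1: x=6 → posterior Gamma(11, 13/2)
obs 2: x=4 → posterior Gamma(15, 15/2)
obs 3: x=3 → posterior Gamma(18, 17/2)
obs 4: x=2 → posterior Gamma(20, 19/2)
obs 5: x=5 → posterior Gamma(25, 21/2)
obs 6: x=2 → posterior Gamma(27, 23/2)
obs 7: x=6 → posterior Gamma(33, 25/2)
obs 8: x=1 → posterior Gamma(34, 27/2)
obs 9: x=2 → posterior Gamma(36, 29/2)
obs 10: x=1 → posterior Gamma(37, 31/2)
obs 11: x=2 → posterior Gamma(39, 33/2)

166741481249649316381381371919564410409316111826611678288097/1654450316218319386862649516641145964968018233776092529296875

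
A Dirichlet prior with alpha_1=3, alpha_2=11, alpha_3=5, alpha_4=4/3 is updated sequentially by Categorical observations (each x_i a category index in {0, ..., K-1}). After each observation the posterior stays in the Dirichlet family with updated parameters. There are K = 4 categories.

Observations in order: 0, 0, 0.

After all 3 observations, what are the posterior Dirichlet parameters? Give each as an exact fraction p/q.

alpha_1=6, alpha_2=11, alpha_3=5, alpha_4=4/3

obs 1: x=0 → posterior Dirichlet(4, 11, 5, 4/3)
obs 2: x=0 → posterior Dirichlet(5, 11, 5, 4/3)
obs 3: x=0 → posterior Dirichlet(6, 11, 5, 4/3)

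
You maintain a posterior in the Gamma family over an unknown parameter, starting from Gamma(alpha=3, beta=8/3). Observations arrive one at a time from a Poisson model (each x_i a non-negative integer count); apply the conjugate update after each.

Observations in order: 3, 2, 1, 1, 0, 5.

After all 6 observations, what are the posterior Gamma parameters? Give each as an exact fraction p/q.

alpha=15, beta=26/3

obs 1: x=3 → posterior Gamma(6, 11/3)
obs 2: x=2 → posterior Gamma(8, 14/3)
obs 3: x=1 → posterior Gamma(9, 17/3)
obs 4: x=1 → posterior Gamma(10, 20/3)
obs 5: x=0 → posterior Gamma(10, 23/3)
obs 6: x=5 → posterior Gamma(15, 26/3)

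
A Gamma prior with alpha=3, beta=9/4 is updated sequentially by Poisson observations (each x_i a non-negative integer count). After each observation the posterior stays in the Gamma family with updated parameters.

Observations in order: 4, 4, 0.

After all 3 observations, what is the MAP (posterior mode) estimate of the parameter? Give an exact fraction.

obs 1: x=4 → posterior Gamma(7, 13/4)
obs 2: x=4 → posterior Gamma(11, 17/4)
obs 3: x=0 → posterior Gamma(11, 21/4)

40/21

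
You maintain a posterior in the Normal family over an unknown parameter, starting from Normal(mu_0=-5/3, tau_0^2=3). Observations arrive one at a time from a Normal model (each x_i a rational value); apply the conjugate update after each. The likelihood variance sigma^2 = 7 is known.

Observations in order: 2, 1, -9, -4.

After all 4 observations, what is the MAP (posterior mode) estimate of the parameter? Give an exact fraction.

-125/57

obs 1: x=2 → posterior Normal(-17/30, 21/10)
obs 2: x=1 → posterior Normal(-8/39, 21/13)
obs 3: x=-9 → posterior Normal(-89/48, 21/16)
obs 4: x=-4 → posterior Normal(-125/57, 21/19)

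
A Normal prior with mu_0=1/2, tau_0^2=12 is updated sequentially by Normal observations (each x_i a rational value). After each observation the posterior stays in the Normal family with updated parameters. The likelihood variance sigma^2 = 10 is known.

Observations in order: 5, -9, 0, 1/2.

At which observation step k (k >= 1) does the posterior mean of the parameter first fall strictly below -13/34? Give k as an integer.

k = 2

obs 1: x=5 → posterior Normal(65/22, 60/11)
obs 2: x=-9 → posterior Normal(-43/34, 60/17)
obs 3: x=0 → posterior Normal(-43/46, 60/23)
obs 4: x=1/2 → posterior Normal(-37/58, 60/29)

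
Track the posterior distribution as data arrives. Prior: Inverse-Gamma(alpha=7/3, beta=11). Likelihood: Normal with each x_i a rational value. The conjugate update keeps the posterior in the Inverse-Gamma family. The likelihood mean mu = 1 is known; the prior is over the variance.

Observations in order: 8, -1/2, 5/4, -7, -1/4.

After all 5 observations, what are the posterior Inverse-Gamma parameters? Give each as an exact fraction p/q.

alpha=29/6, beta=1111/16

obs 1: x=8 → posterior Inverse-Gamma(17/6, 71/2)
obs 2: x=-1/2 → posterior Inverse-Gamma(10/3, 293/8)
obs 3: x=5/4 → posterior Inverse-Gamma(23/6, 1173/32)
obs 4: x=-7 → posterior Inverse-Gamma(13/3, 2197/32)
obs 5: x=-1/4 → posterior Inverse-Gamma(29/6, 1111/16)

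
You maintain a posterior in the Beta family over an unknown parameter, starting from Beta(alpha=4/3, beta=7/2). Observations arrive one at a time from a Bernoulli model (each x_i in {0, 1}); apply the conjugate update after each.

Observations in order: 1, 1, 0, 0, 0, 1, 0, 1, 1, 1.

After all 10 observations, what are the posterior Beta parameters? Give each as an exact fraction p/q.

alpha=22/3, beta=15/2

obs 1: x=1 → posterior Beta(7/3, 7/2)
obs 2: x=1 → posterior Beta(10/3, 7/2)
obs 3: x=0 → posterior Beta(10/3, 9/2)
obs 4: x=0 → posterior Beta(10/3, 11/2)
obs 5: x=0 → posterior Beta(10/3, 13/2)
obs 6: x=1 → posterior Beta(13/3, 13/2)
obs 7: x=0 → posterior Beta(13/3, 15/2)
obs 8: x=1 → posterior Beta(16/3, 15/2)
obs 9: x=1 → posterior Beta(19/3, 15/2)
obs 10: x=1 → posterior Beta(22/3, 15/2)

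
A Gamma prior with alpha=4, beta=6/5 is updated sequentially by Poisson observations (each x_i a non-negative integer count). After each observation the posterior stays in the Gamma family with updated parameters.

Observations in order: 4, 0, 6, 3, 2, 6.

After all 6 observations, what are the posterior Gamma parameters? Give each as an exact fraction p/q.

obs 1: x=4 → posterior Gamma(8, 11/5)
obs 2: x=0 → posterior Gamma(8, 16/5)
obs 3: x=6 → posterior Gamma(14, 21/5)
obs 4: x=3 → posterior Gamma(17, 26/5)
obs 5: x=2 → posterior Gamma(19, 31/5)
obs 6: x=6 → posterior Gamma(25, 36/5)

alpha=25, beta=36/5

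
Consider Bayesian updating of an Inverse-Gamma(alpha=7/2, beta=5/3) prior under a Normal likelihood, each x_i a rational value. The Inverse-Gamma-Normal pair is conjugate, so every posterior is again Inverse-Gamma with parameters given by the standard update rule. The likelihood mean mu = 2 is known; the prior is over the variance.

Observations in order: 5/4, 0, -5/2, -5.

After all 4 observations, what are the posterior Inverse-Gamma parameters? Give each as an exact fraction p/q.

obs 1: x=5/4 → posterior Inverse-Gamma(4, 187/96)
obs 2: x=0 → posterior Inverse-Gamma(9/2, 379/96)
obs 3: x=-5/2 → posterior Inverse-Gamma(5, 1351/96)
obs 4: x=-5 → posterior Inverse-Gamma(11/2, 3703/96)

alpha=11/2, beta=3703/96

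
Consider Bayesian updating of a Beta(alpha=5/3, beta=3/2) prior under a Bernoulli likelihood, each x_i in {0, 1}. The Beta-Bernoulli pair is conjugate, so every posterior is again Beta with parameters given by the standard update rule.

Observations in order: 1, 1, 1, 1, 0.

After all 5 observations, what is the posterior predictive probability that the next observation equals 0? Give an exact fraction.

obs 1: x=1 → posterior Beta(8/3, 3/2)
obs 2: x=1 → posterior Beta(11/3, 3/2)
obs 3: x=1 → posterior Beta(14/3, 3/2)
obs 4: x=1 → posterior Beta(17/3, 3/2)
obs 5: x=0 → posterior Beta(17/3, 5/2)

15/49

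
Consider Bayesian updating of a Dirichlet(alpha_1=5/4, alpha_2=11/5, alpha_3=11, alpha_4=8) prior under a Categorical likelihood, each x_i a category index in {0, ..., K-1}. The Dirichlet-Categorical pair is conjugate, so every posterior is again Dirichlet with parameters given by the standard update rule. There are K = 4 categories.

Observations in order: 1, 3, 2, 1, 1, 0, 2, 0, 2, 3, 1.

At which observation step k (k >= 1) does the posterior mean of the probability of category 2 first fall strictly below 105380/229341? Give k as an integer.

obs 1: x=1 → posterior Dirichlet(5/4, 16/5, 11, 8)
obs 2: x=3 → posterior Dirichlet(5/4, 16/5, 11, 9)
obs 3: x=2 → posterior Dirichlet(5/4, 16/5, 12, 9)
obs 4: x=1 → posterior Dirichlet(5/4, 21/5, 12, 9)
obs 5: x=1 → posterior Dirichlet(5/4, 26/5, 12, 9)
obs 6: x=0 → posterior Dirichlet(9/4, 26/5, 12, 9)
obs 7: x=2 → posterior Dirichlet(9/4, 26/5, 13, 9)
obs 8: x=0 → posterior Dirichlet(13/4, 26/5, 13, 9)
obs 9: x=2 → posterior Dirichlet(13/4, 26/5, 14, 9)
obs 10: x=3 → posterior Dirichlet(13/4, 26/5, 14, 10)
obs 11: x=1 → posterior Dirichlet(13/4, 31/5, 14, 10)

k = 2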